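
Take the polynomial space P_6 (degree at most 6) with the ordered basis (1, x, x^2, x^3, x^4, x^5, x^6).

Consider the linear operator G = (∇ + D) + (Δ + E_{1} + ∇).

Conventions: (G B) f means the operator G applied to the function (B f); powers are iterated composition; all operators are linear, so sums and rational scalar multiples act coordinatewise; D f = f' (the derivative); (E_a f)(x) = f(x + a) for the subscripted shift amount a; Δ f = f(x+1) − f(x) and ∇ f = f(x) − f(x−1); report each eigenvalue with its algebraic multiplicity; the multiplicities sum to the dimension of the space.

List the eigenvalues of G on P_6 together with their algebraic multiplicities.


image of 1: 1
image of x: x + 5
image of x^2: x^2 + 10x
image of x^3: x^3 + 15x^2 + 4
image of x^4: x^4 + 20x^3 + 16x
image of x^5: x^5 + 25x^4 + 40x^2 + 4
image of x^6: x^6 + 30x^5 + 80x^3 + 24x
the matrix is upper triangular; its diagonal is (1, 1, 1, 1, 1, 1, 1)
for a triangular matrix the eigenvalues are the diagonal entries, with algebraic multiplicity their repetition count

λ = 1 (multiplicity 7)


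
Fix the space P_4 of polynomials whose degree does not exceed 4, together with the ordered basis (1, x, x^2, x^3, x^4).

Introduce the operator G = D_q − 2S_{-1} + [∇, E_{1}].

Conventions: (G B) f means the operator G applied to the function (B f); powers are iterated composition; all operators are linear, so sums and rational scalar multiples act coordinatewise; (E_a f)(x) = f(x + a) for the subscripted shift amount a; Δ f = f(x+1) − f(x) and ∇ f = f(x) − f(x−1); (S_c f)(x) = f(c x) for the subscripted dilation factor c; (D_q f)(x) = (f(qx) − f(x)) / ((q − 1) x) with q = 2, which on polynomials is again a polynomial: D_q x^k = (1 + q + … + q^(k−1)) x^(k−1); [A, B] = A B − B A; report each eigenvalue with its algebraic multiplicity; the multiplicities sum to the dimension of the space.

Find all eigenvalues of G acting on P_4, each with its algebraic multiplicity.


λ = -2 (multiplicity 3), λ = 2 (multiplicity 2)

image of 1: -2
image of x: 2x + 1
image of x^2: -2x^2 + 3x
image of x^3: 2x^3 + 7x^2
image of x^4: -2x^4 + 15x^3
the matrix is upper triangular; its diagonal is (-2, 2, -2, 2, -2)
for a triangular matrix the eigenvalues are the diagonal entries, with algebraic multiplicity their repetition count


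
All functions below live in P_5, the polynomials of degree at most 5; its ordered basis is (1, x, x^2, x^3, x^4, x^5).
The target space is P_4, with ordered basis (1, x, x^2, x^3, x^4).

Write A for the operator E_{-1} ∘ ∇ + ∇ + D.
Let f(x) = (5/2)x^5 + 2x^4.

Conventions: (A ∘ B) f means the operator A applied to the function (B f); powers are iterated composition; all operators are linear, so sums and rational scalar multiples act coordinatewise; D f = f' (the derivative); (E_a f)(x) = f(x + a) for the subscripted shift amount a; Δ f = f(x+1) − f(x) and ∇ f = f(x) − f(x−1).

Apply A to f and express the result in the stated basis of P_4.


∇ f = (25/2)x^4 - 17x^3 + 13x^2 - (9/2)x + 1/2
E_{-1} ∇ f = (25/2)x^4 - 67x^3 + 139x^2 - (263/2)x + 95/2
∇ f = (25/2)x^4 - 17x^3 + 13x^2 - (9/2)x + 1/2
D f = (25/2)x^4 + 8x^3
(E_{-1} ∘ ∇ + ∇ + D) f = (75/2)x^4 - 76x^3 + 152x^2 - 136x + 48

g(x) = (75/2)x^4 - 76x^3 + 152x^2 - 136x + 48


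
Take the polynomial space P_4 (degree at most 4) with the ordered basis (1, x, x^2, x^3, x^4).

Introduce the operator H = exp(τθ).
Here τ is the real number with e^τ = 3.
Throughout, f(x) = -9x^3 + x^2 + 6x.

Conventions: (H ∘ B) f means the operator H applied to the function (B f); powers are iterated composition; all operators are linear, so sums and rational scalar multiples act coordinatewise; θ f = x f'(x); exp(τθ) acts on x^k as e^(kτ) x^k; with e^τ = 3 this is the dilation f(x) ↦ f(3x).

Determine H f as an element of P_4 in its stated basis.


the image equals g(x) = -243x^3 + 9x^2 + 18x

exp(τθ) x^k = e^(kτ) x^k; with e^τ = 3 this sends x^k to 3^k x^k
x ↦ 3 x
x^2 ↦ 9 x^2
x^3 ↦ 27 x^3
applying this coordinatewise to f: exp(τθ) f = -243x^3 + 9x^2 + 18x


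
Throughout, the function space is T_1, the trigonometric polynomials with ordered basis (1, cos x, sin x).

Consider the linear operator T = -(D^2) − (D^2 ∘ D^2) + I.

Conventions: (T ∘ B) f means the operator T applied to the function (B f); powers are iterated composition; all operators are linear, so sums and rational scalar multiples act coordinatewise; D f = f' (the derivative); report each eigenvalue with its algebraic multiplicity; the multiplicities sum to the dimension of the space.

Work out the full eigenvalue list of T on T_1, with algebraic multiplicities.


λ = 1 (multiplicity 3)

image of 1: 1
image of cos x: cos x
image of sin x: sin x
the matrix is diagonal; its diagonal is (1, 1, 1)
for a triangular matrix the eigenvalues are the diagonal entries, with algebraic multiplicity their repetition count


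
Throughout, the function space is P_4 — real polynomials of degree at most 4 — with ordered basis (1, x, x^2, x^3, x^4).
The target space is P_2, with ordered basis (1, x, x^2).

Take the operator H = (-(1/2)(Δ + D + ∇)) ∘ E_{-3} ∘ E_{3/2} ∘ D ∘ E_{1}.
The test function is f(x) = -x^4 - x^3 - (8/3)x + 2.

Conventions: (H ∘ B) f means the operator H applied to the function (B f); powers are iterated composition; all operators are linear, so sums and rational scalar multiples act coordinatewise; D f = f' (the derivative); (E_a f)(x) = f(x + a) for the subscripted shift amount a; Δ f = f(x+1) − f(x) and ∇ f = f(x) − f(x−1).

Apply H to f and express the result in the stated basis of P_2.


E_{1} f = -x^4 - 5x^3 - 9x^2 - (29/3)x - 8/3
D E_{1} f = -4x^3 - 15x^2 - 18x - 29/3
E_{3/2} D E_{1} f = -4x^3 - 33x^2 - 90x - 1007/12
E_{-3} (E_{3/2} ∘ D ∘ E_{1}) f = -4x^3 + 3x^2 - 35/12
Δ E_{-3} (E_{3/2} ∘ D ∘ E_{1}) f = -12x^2 - 6x - 1
D E_{-3} (E_{3/2} ∘ D ∘ E_{1}) f = -12x^2 + 6x
∇ E_{-3} (E_{3/2} ∘ D ∘ E_{1}) f = -12x^2 + 18x - 7
(Δ + D + ∇) E_{-3} (E_{3/2} ∘ D ∘ E_{1}) f = -36x^2 + 18x - 8
(-(1/2)(Δ + D + ∇)) E_{-3} (E_{3/2} ∘ D ∘ E_{1}) f = 18x^2 - 9x + 4

g(x) = 18x^2 - 9x + 4


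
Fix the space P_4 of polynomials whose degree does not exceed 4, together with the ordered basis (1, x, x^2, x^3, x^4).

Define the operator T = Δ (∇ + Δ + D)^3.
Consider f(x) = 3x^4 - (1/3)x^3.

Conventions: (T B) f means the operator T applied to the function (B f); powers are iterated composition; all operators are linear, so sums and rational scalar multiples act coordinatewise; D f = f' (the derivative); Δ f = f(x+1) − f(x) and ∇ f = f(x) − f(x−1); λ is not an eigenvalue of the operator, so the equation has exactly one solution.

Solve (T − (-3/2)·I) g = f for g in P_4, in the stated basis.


write g with unknown coordinates in the stated basis and equate coefficients in (T − (-3/2)·I) g = f
solving from the highest basis element down gives g = 2x^4 - (2/9)x^3 - 864
check: T g = 1296
so T g − (-3/2)·g = 3x^4 - (1/3)x^3 = f ✓

the result is g(x) = 2x^4 - (2/9)x^3 - 864


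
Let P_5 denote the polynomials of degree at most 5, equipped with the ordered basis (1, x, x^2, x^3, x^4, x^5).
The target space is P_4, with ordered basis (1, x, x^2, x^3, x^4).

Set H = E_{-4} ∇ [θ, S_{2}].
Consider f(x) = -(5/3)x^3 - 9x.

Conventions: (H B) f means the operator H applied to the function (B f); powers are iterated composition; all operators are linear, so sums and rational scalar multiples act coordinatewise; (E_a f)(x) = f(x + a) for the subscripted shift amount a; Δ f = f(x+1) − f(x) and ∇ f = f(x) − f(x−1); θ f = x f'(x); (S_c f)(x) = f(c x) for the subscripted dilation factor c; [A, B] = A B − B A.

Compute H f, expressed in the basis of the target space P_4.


the image equals g(x) = 0

S_{2} f = -(40/3)x^3 - 18x
θ S_{2} f = -40x^3 - 18x
θ f = -5x^3 - 9x
S_{2} θ f = -40x^3 - 18x
[θ, S_{2}] f = 0
∇ [θ, S_{2}] f = 0
E_{-4} ∇ [θ, S_{2}] f = 0


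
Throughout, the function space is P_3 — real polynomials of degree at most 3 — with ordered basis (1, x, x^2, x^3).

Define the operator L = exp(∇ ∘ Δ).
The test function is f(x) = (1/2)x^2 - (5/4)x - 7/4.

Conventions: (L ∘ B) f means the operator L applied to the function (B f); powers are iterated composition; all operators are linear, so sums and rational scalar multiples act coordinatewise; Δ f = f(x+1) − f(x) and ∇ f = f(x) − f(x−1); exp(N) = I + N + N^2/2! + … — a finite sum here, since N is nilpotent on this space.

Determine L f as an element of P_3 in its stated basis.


the result is g(x) = (1/2)x^2 - (5/4)x - 3/4

order-1 term: 1
the series for exp(∇ ∘ Δ) f terminates at order 1
exp(∇ ∘ Δ) f = (1/2)x^2 - (5/4)x - 3/4


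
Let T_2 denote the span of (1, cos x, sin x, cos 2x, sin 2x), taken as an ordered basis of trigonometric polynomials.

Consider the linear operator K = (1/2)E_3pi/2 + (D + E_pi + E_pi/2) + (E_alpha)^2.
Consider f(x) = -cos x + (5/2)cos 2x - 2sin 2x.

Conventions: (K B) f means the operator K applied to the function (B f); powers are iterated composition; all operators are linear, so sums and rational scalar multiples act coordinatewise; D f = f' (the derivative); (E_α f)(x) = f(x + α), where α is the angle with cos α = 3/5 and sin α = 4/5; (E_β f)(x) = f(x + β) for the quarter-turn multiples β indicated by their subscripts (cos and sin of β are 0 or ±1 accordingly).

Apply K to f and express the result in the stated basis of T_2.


g(x) = (32/25)cos x + (123/50)sin x - (15707/2500)cos 2x - (606/625)sin 2x

E_3pi/2 f = -sin x - (5/2)cos 2x + 2sin 2x
((1/2)E_3pi/2) f = -(1/2)sin x - (5/4)cos 2x + sin 2x
D f = sin x - 4cos 2x - 5sin 2x
E_pi f = cos x + (5/2)cos 2x - 2sin 2x
E_pi/2 f = sin x - (5/2)cos 2x + 2sin 2x
(D + E_pi + E_pi/2) f = cos x + 2sin x - 4cos 2x - 5sin 2x
E_alpha f = -(3/5)cos x + (4/5)sin x - (131/50)cos 2x - (46/25)sin 2x
E_alpha E_alpha f = (7/25)cos x + (24/25)sin x - (1291/1250)cos 2x + (1894/625)sin 2x
((1/2)E_3pi/2 + (D + E_pi + E_pi/2) + (E_alpha)^2) f = (32/25)cos x + (123/50)sin x - (15707/2500)cos 2x - (606/625)sin 2x


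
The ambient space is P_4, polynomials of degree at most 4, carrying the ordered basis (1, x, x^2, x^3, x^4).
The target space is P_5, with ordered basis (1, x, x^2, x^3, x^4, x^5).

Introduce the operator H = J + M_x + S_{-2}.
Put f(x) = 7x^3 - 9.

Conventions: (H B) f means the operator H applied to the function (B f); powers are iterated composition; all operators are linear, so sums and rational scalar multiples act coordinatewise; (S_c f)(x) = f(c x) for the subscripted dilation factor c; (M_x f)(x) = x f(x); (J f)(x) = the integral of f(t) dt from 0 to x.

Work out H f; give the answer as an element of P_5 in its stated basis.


J f = (7/4)x^4 - 9x
M_x f = 7x^4 - 9x
S_{-2} f = -56x^3 - 9
(J + M_x + S_{-2}) f = (35/4)x^4 - 56x^3 - 18x - 9

g(x) = (35/4)x^4 - 56x^3 - 18x - 9


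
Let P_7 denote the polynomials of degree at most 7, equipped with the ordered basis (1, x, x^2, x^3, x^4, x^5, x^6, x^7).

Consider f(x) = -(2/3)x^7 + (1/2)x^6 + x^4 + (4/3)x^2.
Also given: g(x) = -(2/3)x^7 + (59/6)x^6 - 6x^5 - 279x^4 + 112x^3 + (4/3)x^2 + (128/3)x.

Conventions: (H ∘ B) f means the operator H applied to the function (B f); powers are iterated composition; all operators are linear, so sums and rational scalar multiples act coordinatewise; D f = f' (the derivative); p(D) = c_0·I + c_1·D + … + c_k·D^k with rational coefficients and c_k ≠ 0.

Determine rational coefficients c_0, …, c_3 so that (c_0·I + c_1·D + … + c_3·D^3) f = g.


c_0 = 1, c_1 = -2, c_2 = 0, c_3 = 2

D^0 f = -(2/3)x^7 + (1/2)x^6 + x^4 + (4/3)x^2
D^1 f = -(14/3)x^6 + 3x^5 + 4x^3 + (8/3)x
D^2 f = -28x^5 + 15x^4 + 12x^2 + 8/3
D^3 f = -140x^4 + 60x^3 + 24x
matching coefficients of g against c_0 f + c_1 Df + … from the top degree down determines the c_i
solution: c_0 = 1, c_1 = -2, c_2 = 0, c_3 = 2


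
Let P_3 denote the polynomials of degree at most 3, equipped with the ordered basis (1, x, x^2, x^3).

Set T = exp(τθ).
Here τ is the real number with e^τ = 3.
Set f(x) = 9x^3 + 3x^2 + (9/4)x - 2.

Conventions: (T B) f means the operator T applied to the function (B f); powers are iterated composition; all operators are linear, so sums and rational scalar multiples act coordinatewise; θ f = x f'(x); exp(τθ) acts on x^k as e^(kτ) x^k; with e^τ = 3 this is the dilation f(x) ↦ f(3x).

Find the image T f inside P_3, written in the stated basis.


the result is g(x) = 243x^3 + 27x^2 + (27/4)x - 2

exp(τθ) x^k = e^(kτ) x^k; with e^τ = 3 this sends x^k to 3^k x^k
x ↦ 3 x
x^2 ↦ 9 x^2
x^3 ↦ 27 x^3
applying this coordinatewise to f: exp(τθ) f = 243x^3 + 27x^2 + (27/4)x - 2


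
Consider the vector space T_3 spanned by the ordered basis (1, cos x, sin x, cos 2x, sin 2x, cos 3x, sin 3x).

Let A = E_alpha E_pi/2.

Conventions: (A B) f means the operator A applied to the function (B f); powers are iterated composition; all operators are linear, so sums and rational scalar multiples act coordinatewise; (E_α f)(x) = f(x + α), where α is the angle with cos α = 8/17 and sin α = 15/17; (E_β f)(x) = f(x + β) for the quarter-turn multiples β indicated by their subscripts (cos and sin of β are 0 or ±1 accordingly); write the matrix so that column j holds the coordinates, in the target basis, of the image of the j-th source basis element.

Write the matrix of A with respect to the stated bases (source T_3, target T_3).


the matrix is [[1, 0, 0, 0, 0, 0, 0]; [0, -15/17, 8/17, 0, 0, 0, 0]; [0, -8/17, -15/17, 0, 0, 0, 0]; [0, 0, 0, 161/289, -240/289, 0, 0]; [0, 0, 0, 240/289, 161/289, 0, 0]; [0, 0, 0, 0, 0, -495/4913, 4888/4913]; [0, 0, 0, 0, 0, -4888/4913, -495/4913]] (rows listed top to bottom)

image of 1: 1
image of cos x: -(15/17)cos x - (8/17)sin x
image of sin x: (8/17)cos x - (15/17)sin x
image of cos 2x: (161/289)cos 2x + (240/289)sin 2x
image of sin 2x: -(240/289)cos 2x + (161/289)sin 2x
image of cos 3x: -(495/4913)cos 3x - (4888/4913)sin 3x
image of sin 3x: (4888/4913)cos 3x - (495/4913)sin 3x
each image's coordinates form column j of the matrix


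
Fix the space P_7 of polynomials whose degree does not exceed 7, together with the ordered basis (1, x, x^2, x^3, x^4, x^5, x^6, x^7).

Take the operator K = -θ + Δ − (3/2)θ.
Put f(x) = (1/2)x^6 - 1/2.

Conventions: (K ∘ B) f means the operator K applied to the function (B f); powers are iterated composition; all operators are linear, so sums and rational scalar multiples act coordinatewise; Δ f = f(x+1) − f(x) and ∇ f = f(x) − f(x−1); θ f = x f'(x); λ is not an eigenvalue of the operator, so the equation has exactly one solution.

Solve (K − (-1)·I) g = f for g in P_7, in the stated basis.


the image equals g(x) = -(1/28)x^6 - (3/161)x^5 - (45/644)x^4 - (380/2093)x^3 - (14115/33488)x^2 - (11021/8372)x + 7385/4784

write g with unknown coordinates in the stated basis and equate coefficients in (K − (-1)·I) g = f
solving from the highest basis element down gives g = -(1/28)x^6 - (3/161)x^5 - (45/644)x^4 - (380/2093)x^3 - (14115/33488)x^2 - (11021/8372)x + 7385/4784
check: K g = (15/28)x^6 + (3/161)x^5 + (45/644)x^4 + (380/2093)x^3 + (14115/33488)x^2 + (11021/8372)x - 9777/4784
so K g − (-1)·g = (1/2)x^6 - 1/2 = f ✓


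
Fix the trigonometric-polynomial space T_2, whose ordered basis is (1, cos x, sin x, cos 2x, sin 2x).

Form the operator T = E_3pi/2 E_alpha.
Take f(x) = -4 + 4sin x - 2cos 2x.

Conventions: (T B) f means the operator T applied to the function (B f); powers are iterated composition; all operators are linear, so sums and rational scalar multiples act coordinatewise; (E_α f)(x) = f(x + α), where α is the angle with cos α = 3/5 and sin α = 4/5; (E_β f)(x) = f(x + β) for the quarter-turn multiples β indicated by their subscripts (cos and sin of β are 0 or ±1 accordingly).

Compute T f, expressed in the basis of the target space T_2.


g(x) = -4 - (12/5)cos x + (16/5)sin x - (14/25)cos 2x - (48/25)sin 2x

E_alpha f = -4 + (16/5)cos x + (12/5)sin x + (14/25)cos 2x + (48/25)sin 2x
E_3pi/2 E_alpha f = -4 - (12/5)cos x + (16/5)sin x - (14/25)cos 2x - (48/25)sin 2x


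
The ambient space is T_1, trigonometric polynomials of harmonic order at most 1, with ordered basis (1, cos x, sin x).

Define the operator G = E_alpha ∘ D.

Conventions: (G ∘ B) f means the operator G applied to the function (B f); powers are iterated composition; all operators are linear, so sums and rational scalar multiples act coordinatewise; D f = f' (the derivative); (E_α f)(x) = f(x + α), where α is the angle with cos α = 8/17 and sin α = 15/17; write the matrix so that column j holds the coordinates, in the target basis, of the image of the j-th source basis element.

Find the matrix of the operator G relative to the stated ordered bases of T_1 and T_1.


the matrix is [[0, 0, 0]; [0, -15/17, 8/17]; [0, -8/17, -15/17]] (rows listed top to bottom)

image of 1: 0
image of cos x: -(15/17)cos x - (8/17)sin x
image of sin x: (8/17)cos x - (15/17)sin x
each image's coordinates form column j of the matrix


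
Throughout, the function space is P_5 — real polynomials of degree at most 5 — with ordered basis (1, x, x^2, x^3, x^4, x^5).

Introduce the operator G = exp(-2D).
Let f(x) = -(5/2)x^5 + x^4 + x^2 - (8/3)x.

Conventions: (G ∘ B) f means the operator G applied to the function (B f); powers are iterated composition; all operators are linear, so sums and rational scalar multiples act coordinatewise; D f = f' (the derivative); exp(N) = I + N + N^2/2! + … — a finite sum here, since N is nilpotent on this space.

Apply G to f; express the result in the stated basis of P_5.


the result is g(x) = -(5/2)x^5 + 26x^4 - 108x^3 + 225x^2 - (716/3)x + 316/3

order-1 term: 25x^4 - 8x^3 - 4x + 16/3
order-2 term: -100x^3 + 24x^2 + 4
order-3 term: 200x^2 - 32x
order-4 term: -200x + 16
order-5 term: 80
the series for exp(-2D) f terminates at order 5
exp(-2D) f = -(5/2)x^5 + 26x^4 - 108x^3 + 225x^2 - (716/3)x + 316/3


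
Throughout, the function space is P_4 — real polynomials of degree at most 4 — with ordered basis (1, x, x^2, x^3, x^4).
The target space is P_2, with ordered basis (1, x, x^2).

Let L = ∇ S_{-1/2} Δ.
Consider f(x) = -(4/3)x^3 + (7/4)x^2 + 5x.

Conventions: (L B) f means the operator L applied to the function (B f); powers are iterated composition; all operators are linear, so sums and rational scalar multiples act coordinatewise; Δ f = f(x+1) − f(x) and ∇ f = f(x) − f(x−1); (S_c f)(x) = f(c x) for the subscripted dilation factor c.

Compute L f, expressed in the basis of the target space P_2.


Δ f = -4x^2 - (1/2)x + 65/12
S_{-1/2} Δ f = -x^2 + (1/4)x + 65/12
∇ S_{-1/2} Δ f = -2x + 5/4

the image equals g(x) = -2x + 5/4


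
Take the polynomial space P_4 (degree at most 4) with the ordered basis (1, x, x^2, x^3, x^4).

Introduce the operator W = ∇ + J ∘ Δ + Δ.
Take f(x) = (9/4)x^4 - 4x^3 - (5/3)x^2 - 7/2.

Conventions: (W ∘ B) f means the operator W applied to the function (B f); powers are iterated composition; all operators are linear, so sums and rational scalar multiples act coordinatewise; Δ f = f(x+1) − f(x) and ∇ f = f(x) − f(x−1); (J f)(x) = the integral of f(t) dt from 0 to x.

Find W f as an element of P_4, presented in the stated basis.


∇ f = 9x^3 - (51/2)x^2 + (53/3)x - 55/12
Δ f = 9x^3 + (3/2)x^2 - (19/3)x - 41/12
J Δ f = (9/4)x^4 + (1/2)x^3 - (19/6)x^2 - (41/12)x
Δ f = 9x^3 + (3/2)x^2 - (19/3)x - 41/12
(∇ + J ∘ Δ + Δ) f = (9/4)x^4 + (37/2)x^3 - (163/6)x^2 + (95/12)x - 8

the image equals g(x) = (9/4)x^4 + (37/2)x^3 - (163/6)x^2 + (95/12)x - 8


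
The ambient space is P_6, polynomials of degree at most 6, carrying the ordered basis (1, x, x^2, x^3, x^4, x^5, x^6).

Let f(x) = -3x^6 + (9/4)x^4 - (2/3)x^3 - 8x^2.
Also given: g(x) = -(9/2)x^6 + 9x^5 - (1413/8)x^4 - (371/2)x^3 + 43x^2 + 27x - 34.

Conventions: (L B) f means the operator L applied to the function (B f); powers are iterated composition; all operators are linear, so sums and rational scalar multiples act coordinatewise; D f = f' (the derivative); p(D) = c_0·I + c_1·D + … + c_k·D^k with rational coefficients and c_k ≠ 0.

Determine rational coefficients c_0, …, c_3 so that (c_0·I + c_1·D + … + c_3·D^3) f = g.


p(D) = (3/2)·I − (1/2)·D + 2·D^2 + (1/2)·D^3, i.e. c_0 = 3/2, c_1 = -1/2, c_2 = 2, c_3 = 1/2

D^0 f = -3x^6 + (9/4)x^4 - (2/3)x^3 - 8x^2
D^1 f = -18x^5 + 9x^3 - 2x^2 - 16x
D^2 f = -90x^4 + 27x^2 - 4x - 16
D^3 f = -360x^3 + 54x - 4
matching coefficients of g against c_0 f + c_1 Df + … from the top degree down determines the c_i
solution: c_0 = 3/2, c_1 = -1/2, c_2 = 2, c_3 = 1/2


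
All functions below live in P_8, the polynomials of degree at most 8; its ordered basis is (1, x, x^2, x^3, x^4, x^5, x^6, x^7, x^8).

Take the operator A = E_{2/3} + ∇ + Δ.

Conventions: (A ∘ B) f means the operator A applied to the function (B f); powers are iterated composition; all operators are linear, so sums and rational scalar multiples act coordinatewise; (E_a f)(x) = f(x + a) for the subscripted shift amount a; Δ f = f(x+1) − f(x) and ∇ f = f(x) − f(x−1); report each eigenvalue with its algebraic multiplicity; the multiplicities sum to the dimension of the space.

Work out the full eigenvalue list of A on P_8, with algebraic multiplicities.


λ = 1 (multiplicity 9)

image of 1: 1
image of x: x + 8/3
image of x^2: x^2 + (16/3)x + 4/9
image of x^3: x^3 + 8x^2 + (4/3)x + 62/27
image of x^4: x^4 + (32/3)x^3 + (8/3)x^2 + (248/27)x + 16/81
image of x^5: x^5 + (40/3)x^4 + (40/9)x^3 + (620/27)x^2 + (80/81)x + 518/243
image of x^6: x^6 + 16x^5 + (20/3)x^4 + (1240/27)x^3 + (80/27)x^2 + (1036/81)x + 64/729
image of x^7: x^7 + (56/3)x^6 + (28/3)x^5 + (2170/27)x^4 + (560/81)x^3 + (3626/81)x^2 + (448/729)x + 4502/2187
image of x^8: x^8 + (64/3)x^7 + (112/9)x^6 + (3472/27)x^5 + (1120/81)x^4 + (29008/243)x^3 + (1792/729)x^2 + (36016/2187)x + 256/6561
the matrix is upper triangular; its diagonal is (1, 1, 1, 1, 1, 1, 1, 1, 1)
for a triangular matrix the eigenvalues are the diagonal entries, with algebraic multiplicity their repetition count


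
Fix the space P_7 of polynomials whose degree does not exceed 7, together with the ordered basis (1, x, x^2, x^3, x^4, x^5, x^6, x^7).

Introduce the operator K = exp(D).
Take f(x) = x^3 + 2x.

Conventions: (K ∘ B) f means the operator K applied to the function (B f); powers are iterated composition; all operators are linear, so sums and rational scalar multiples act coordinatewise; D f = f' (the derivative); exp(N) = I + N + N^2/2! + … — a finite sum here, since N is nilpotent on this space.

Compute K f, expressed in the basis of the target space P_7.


g(x) = x^3 + 3x^2 + 5x + 3

order-1 term: 3x^2 + 2
order-2 term: 3x
order-3 term: 1
the series for exp(D) f terminates at order 3
exp(D) f = x^3 + 3x^2 + 5x + 3


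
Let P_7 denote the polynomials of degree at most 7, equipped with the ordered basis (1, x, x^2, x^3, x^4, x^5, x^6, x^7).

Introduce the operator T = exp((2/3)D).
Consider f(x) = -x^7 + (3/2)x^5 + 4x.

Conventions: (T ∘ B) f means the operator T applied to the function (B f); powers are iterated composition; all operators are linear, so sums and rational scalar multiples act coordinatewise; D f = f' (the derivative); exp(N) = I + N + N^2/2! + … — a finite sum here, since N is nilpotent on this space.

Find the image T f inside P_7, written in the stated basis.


the image equals g(x) = -x^7 - (14/3)x^6 - (47/6)x^5 - (145/27)x^4 - (20/81)x^3 + (136/81)x^2 + (3548/729)x + 6136/2187

order-1 term: -(14/3)x^6 + 5x^4 + 8/3
order-2 term: -(28/3)x^5 + (20/3)x^3
order-3 term: -(280/27)x^4 + (40/9)x^2
order-4 term: -(560/81)x^3 + (40/27)x
order-5 term: -(224/81)x^2 + 16/81
order-6 term: -(448/729)x
order-7 term: -128/2187
the series for exp((2/3)D) f terminates at order 7
exp((2/3)D) f = -x^7 - (14/3)x^6 - (47/6)x^5 - (145/27)x^4 - (20/81)x^3 + (136/81)x^2 + (3548/729)x + 6136/2187


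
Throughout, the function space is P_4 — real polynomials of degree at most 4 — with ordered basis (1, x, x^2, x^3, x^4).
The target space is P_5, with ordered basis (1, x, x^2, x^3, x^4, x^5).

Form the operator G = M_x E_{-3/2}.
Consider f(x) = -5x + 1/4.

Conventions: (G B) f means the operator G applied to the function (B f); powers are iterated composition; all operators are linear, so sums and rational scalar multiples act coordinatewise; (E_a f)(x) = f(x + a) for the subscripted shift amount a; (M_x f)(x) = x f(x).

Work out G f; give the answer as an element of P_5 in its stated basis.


E_{-3/2} f = -5x + 31/4
M_x E_{-3/2} f = -5x^2 + (31/4)x

the image equals g(x) = -5x^2 + (31/4)x


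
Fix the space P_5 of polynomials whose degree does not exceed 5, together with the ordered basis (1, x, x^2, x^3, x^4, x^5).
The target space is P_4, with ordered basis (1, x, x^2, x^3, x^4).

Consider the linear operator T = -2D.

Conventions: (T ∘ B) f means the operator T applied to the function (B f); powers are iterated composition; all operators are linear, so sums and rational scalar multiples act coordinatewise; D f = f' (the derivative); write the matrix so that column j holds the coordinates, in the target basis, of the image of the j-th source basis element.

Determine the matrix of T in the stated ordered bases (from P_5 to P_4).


the matrix is [[0, -2, 0, 0, 0, 0]; [0, 0, -4, 0, 0, 0]; [0, 0, 0, -6, 0, 0]; [0, 0, 0, 0, -8, 0]; [0, 0, 0, 0, 0, -10]] (rows listed top to bottom)

image of 1: 0
image of x: -2
image of x^2: -4x
image of x^3: -6x^2
image of x^4: -8x^3
image of x^5: -10x^4
each image's coordinates form column j of the matrix


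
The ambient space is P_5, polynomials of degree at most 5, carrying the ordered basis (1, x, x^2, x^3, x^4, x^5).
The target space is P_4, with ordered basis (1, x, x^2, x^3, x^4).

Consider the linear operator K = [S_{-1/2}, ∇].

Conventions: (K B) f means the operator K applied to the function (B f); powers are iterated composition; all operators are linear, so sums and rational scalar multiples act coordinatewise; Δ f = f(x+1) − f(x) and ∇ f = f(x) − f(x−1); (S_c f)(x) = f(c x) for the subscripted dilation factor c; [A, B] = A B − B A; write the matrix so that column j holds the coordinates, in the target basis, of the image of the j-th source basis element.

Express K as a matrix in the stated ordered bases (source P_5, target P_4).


the matrix is [[0, 3/2, -3/4, 9/8, -15/16, 33/32]; [0, 0, -3/2, 9/8, -9/4, 75/32]; [0, 0, 0, 9/8, -9/8, 45/16]; [0, 0, 0, 0, -3/4, 15/16]; [0, 0, 0, 0, 0, 15/32]] (rows listed top to bottom)

image of 1: 0
image of x: 3/2
image of x^2: -(3/2)x - 3/4
image of x^3: (9/8)x^2 + (9/8)x + 9/8
image of x^4: -(3/4)x^3 - (9/8)x^2 - (9/4)x - 15/16
image of x^5: (15/32)x^4 + (15/16)x^3 + (45/16)x^2 + (75/32)x + 33/32
each image's coordinates form column j of the matrix


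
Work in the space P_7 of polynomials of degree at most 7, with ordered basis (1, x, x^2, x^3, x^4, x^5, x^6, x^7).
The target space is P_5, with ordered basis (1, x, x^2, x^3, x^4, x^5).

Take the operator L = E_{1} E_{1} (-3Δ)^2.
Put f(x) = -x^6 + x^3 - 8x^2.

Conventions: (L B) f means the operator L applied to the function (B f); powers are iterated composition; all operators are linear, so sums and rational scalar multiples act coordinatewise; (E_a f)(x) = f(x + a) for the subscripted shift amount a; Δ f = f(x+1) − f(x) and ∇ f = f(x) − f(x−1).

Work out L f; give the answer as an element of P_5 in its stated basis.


Δ f = -6x^5 - 15x^4 - 20x^3 - 12x^2 - 19x - 8
(-3Δ) f = 18x^5 + 45x^4 + 60x^3 + 36x^2 + 57x + 24
Δ (-3Δ) f = 90x^4 + 360x^3 + 630x^2 + 522x + 216
(-3Δ) (-3Δ) f = -270x^4 - 1080x^3 - 1890x^2 - 1566x - 648
E_{1} (-3Δ)^2 f = -270x^4 - 2160x^3 - 6750x^2 - 9666x - 5454
E_{1} E_{1} (-3Δ)^2 f = -270x^4 - 3240x^3 - 14850x^2 - 30726x - 24300

the result is g(x) = -270x^4 - 3240x^3 - 14850x^2 - 30726x - 24300


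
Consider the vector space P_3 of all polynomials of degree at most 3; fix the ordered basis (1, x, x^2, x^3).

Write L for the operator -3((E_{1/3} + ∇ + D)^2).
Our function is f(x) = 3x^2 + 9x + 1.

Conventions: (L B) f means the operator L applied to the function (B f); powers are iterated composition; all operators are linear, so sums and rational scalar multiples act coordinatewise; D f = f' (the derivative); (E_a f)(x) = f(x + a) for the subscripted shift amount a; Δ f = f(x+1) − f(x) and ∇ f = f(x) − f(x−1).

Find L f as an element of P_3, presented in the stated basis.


E_{1/3} f = 3x^2 + 11x + 13/3
∇ f = 6x + 6
D f = 6x + 9
(E_{1/3} + ∇ + D) f = 3x^2 + 23x + 58/3
E_{1/3} (E_{1/3} + ∇ + D) f = 3x^2 + 25x + 82/3
∇ (E_{1/3} + ∇ + D) f = 6x + 20
D (E_{1/3} + ∇ + D) f = 6x + 23
(E_{1/3} + ∇ + D) (E_{1/3} + ∇ + D) f = 3x^2 + 37x + 211/3
(-3((E_{1/3} + ∇ + D)^2)) f = -9x^2 - 111x - 211

g(x) = -9x^2 - 111x - 211


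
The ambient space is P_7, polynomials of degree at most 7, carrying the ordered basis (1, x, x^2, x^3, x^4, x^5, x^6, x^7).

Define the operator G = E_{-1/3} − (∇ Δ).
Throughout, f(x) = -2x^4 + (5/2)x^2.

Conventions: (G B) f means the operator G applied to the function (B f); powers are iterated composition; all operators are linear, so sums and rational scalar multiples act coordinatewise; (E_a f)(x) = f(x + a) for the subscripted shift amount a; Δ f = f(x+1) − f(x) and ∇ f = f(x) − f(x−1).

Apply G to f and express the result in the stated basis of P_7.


E_{-1/3} f = -2x^4 + (8/3)x^3 + (7/6)x^2 - (37/27)x + 41/162
Δ f = -8x^3 - 12x^2 - 3x + 1/2
∇ Δ f = -24x^2 + 1
(-(∇ Δ)) f = 24x^2 - 1
(E_{-1/3} − (∇ Δ)) f = -2x^4 + (8/3)x^3 + (151/6)x^2 - (37/27)x - 121/162

the image equals g(x) = -2x^4 + (8/3)x^3 + (151/6)x^2 - (37/27)x - 121/162


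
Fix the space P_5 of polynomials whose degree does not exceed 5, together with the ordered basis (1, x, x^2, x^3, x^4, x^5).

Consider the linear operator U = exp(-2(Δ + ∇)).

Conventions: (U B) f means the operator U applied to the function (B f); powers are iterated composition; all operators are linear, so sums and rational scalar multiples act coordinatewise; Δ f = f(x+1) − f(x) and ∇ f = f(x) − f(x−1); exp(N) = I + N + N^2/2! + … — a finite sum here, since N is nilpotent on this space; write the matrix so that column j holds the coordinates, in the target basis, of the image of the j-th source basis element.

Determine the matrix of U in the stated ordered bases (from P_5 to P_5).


image of 1: 1
image of x: x - 4
image of x^2: x^2 - 8x + 16
image of x^3: x^3 - 12x^2 + 48x - 68
image of x^4: x^4 - 16x^3 + 96x^2 - 272x + 320
image of x^5: x^5 - 20x^4 + 160x^3 - 680x^2 + 1600x - 1668
each image's coordinates form column j of the matrix

the matrix is [[1, -4, 16, -68, 320, -1668]; [0, 1, -8, 48, -272, 1600]; [0, 0, 1, -12, 96, -680]; [0, 0, 0, 1, -16, 160]; [0, 0, 0, 0, 1, -20]; [0, 0, 0, 0, 0, 1]] (rows listed top to bottom)


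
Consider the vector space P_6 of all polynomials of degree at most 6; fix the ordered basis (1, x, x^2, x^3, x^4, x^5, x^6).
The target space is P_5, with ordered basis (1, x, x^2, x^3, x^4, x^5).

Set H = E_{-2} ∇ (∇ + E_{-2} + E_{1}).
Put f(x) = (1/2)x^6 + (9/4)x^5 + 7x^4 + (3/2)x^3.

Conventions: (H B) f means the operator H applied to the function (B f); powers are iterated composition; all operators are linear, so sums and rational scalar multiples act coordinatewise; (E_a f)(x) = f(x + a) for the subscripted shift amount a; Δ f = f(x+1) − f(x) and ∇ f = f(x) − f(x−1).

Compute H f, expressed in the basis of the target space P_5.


∇ f = 3x^5 + (15/4)x^4 + (31/2)x^3 - (45/2)x^2 + (61/4)x - 15/4
E_{-2} f = (1/2)x^6 - (15/4)x^5 + (29/2)x^4 - (89/2)x^3 + 99x^2 - 122x + 60
E_{1} f = (1/2)x^6 + (21/4)x^5 + (103/4)x^4 + 62x^3 + (153/2)x^2 + (187/4)x + 45/4
(∇ + E_{-2} + E_{1}) f = x^6 + (9/2)x^5 + 44x^4 + 33x^3 + 153x^2 - 60x + 135/2
∇ (∇ + E_{-2} + E_{1}) f = 6x^5 + (15/2)x^4 + 151x^3 - 135x^2 + (733/2)x - 441/2
E_{-2} ∇ (∇ + E_{-2} + E_{1}) f = 6x^5 - (105/2)x^4 + 331x^3 - 1341x^2 + (5917/2)x - 5547/2

the image equals g(x) = 6x^5 - (105/2)x^4 + 331x^3 - 1341x^2 + (5917/2)x - 5547/2


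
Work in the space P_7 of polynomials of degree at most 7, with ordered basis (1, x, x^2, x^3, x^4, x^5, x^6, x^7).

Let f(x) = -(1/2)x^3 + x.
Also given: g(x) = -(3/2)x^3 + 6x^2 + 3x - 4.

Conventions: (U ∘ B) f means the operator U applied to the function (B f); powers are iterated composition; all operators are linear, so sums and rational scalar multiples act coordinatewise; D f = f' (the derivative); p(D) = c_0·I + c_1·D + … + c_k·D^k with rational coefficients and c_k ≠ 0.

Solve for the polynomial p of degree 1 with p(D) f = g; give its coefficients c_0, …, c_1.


p(D) = 3·I − 4·D, i.e. c_0 = 3, c_1 = -4

D^0 f = -(1/2)x^3 + x
D^1 f = -(3/2)x^2 + 1
matching coefficients of g against c_0 f + c_1 Df + … from the top degree down determines the c_i
solution: c_0 = 3, c_1 = -4


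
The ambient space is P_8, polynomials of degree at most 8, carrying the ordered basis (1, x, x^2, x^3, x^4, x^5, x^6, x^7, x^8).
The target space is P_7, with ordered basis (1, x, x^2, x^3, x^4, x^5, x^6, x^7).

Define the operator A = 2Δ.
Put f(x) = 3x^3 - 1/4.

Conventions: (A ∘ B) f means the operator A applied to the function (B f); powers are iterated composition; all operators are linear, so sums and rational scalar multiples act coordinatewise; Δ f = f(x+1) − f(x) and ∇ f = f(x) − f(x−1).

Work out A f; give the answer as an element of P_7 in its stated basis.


the result is g(x) = 18x^2 + 18x + 6

Δ f = 9x^2 + 9x + 3
(2Δ) f = 18x^2 + 18x + 6


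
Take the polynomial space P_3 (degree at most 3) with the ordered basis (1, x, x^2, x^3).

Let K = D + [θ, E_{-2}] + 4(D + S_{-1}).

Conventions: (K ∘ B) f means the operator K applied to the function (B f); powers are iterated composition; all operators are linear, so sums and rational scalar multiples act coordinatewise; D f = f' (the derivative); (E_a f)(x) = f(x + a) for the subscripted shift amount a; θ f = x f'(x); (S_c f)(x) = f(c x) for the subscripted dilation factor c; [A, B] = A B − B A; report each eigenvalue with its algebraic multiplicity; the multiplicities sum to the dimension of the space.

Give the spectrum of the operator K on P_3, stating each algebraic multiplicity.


image of 1: 4
image of x: -4x + 7
image of x^2: 4x^2 + 14x - 8
image of x^3: -4x^3 + 21x^2 - 24x + 24
the matrix is upper triangular; its diagonal is (4, -4, 4, -4)
for a triangular matrix the eigenvalues are the diagonal entries, with algebraic multiplicity their repetition count

λ = -4 (multiplicity 2), λ = 4 (multiplicity 2)


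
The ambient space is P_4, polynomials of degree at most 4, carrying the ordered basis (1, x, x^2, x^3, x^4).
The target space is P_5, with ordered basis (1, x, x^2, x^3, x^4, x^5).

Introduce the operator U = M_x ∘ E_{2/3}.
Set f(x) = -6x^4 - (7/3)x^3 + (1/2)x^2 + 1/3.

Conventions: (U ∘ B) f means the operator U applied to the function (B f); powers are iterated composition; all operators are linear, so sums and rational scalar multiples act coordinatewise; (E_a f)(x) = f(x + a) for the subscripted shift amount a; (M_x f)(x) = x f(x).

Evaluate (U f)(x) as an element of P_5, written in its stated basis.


g(x) = -6x^5 - (55/3)x^4 - (121/6)x^3 - (86/9)x^2 - (107/81)x

E_{2/3} f = -6x^4 - (55/3)x^3 - (121/6)x^2 - (86/9)x - 107/81
M_x E_{2/3} f = -6x^5 - (55/3)x^4 - (121/6)x^3 - (86/9)x^2 - (107/81)x


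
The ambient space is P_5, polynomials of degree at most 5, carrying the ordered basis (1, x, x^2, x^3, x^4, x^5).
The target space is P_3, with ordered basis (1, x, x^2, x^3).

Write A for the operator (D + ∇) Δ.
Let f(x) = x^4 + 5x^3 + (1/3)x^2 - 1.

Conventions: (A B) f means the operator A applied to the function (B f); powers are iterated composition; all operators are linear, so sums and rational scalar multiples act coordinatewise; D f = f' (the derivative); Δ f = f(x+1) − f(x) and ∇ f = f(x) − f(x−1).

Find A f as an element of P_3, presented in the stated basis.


Δ f = 4x^3 + 21x^2 + (59/3)x + 19/3
D Δ f = 12x^2 + 42x + 59/3
∇ Δ f = 12x^2 + 30x + 8/3
(D + ∇) Δ f = 24x^2 + 72x + 67/3

the image equals g(x) = 24x^2 + 72x + 67/3


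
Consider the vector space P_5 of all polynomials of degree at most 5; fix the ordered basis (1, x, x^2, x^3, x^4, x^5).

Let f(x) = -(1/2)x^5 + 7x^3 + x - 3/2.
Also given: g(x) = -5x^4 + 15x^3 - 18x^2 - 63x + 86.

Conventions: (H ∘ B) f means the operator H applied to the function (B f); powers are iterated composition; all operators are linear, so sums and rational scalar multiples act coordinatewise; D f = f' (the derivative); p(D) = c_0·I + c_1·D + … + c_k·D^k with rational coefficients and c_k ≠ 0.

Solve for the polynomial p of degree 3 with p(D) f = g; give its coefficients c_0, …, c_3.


c_0 = 0, c_1 = 2, c_2 = -3/2, c_3 = 2

D^0 f = -(1/2)x^5 + 7x^3 + x - 3/2
D^1 f = -(5/2)x^4 + 21x^2 + 1
D^2 f = -10x^3 + 42x
D^3 f = -30x^2 + 42
matching coefficients of g against c_0 f + c_1 Df + … from the top degree down determines the c_i
solution: c_0 = 0, c_1 = 2, c_2 = -3/2, c_3 = 2


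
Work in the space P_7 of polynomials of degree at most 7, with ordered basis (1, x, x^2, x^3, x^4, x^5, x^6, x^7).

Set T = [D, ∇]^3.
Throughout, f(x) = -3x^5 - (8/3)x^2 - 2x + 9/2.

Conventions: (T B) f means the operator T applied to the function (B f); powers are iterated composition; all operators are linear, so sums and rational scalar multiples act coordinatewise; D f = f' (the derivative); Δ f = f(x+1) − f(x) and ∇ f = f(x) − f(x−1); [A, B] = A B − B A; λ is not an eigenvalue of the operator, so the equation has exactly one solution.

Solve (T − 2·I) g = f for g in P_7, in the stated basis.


the result is g(x) = (3/2)x^5 + (4/3)x^2 + x - 9/4

write g with unknown coordinates in the stated basis and equate coefficients in (T − 2·I) g = f
solving from the highest basis element down gives g = (3/2)x^5 + (4/3)x^2 + x - 9/4
check: T g = 0
so T g − 2·g = -3x^5 - (8/3)x^2 - 2x + 9/2 = f ✓


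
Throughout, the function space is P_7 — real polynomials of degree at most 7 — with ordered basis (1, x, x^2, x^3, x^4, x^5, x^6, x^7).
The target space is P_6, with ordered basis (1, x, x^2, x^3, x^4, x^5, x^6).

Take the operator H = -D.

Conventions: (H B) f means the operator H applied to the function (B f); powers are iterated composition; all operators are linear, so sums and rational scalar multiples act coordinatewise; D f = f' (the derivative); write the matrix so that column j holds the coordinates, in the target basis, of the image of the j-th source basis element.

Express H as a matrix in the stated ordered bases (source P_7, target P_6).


the matrix is [[0, -1, 0, 0, 0, 0, 0, 0]; [0, 0, -2, 0, 0, 0, 0, 0]; [0, 0, 0, -3, 0, 0, 0, 0]; [0, 0, 0, 0, -4, 0, 0, 0]; [0, 0, 0, 0, 0, -5, 0, 0]; [0, 0, 0, 0, 0, 0, -6, 0]; [0, 0, 0, 0, 0, 0, 0, -7]] (rows listed top to bottom)

image of 1: 0
image of x: -1
image of x^2: -2x
image of x^3: -3x^2
image of x^4: -4x^3
image of x^5: -5x^4
image of x^6: -6x^5
image of x^7: -7x^6
each image's coordinates form column j of the matrix


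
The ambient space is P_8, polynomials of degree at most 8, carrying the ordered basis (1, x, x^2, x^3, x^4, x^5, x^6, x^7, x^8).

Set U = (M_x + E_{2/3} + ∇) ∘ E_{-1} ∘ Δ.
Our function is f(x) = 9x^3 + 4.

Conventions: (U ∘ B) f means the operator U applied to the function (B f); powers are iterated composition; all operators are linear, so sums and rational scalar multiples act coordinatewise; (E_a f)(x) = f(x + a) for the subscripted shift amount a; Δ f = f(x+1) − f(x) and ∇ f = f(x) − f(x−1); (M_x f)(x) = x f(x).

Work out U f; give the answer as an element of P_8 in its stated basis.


g(x) = 27x^3 + 72x - 51

Δ f = 27x^2 + 27x + 9
E_{-1} Δ f = 27x^2 - 27x + 9
M_x E_{-1} Δ f = 27x^3 - 27x^2 + 9x
E_{2/3} E_{-1} Δ f = 27x^2 + 9x + 3
∇ E_{-1} Δ f = 54x - 54
(M_x + E_{2/3} + ∇) E_{-1} Δ f = 27x^3 + 72x - 51


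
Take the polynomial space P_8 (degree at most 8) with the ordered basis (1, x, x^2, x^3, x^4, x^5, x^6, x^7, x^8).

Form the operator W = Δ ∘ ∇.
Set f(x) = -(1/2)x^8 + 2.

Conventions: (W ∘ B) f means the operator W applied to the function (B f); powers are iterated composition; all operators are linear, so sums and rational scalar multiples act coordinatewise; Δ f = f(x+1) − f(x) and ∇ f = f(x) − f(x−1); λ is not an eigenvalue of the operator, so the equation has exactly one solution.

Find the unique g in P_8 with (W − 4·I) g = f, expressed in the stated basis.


write g with unknown coordinates in the stated basis and equate coefficients in (W − 4·I) g = f
solving from the highest basis element down gives g = (1/8)x^8 + (7/4)x^6 + (35/2)x^4 + (539/8)x^2 + 343/8
check: W g = 7x^6 + 70x^4 + (539/2)x^2 + 347/2
so W g − 4·g = -(1/2)x^8 + 2 = f ✓

the result is g(x) = (1/8)x^8 + (7/4)x^6 + (35/2)x^4 + (539/8)x^2 + 343/8
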